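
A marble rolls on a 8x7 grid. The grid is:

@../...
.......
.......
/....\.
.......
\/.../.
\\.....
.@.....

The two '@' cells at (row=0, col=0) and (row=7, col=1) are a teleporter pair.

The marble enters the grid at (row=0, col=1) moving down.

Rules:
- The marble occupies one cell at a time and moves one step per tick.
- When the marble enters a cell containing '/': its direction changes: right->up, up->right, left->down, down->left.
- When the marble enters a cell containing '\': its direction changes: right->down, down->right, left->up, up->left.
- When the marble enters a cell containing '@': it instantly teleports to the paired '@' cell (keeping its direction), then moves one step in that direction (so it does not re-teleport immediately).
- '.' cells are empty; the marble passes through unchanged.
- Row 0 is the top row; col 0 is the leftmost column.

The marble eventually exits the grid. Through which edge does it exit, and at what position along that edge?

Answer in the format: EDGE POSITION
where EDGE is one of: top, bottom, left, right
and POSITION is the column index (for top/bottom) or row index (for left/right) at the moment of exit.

Step 1: enter (0,1), '.' pass, move down to (1,1)
Step 2: enter (1,1), '.' pass, move down to (2,1)
Step 3: enter (2,1), '.' pass, move down to (3,1)
Step 4: enter (3,1), '.' pass, move down to (4,1)
Step 5: enter (4,1), '.' pass, move down to (5,1)
Step 6: enter (5,1), '/' deflects down->left, move left to (5,0)
Step 7: enter (5,0), '\' deflects left->up, move up to (4,0)
Step 8: enter (4,0), '.' pass, move up to (3,0)
Step 9: enter (3,0), '/' deflects up->right, move right to (3,1)
Step 10: enter (3,1), '.' pass, move right to (3,2)
Step 11: enter (3,2), '.' pass, move right to (3,3)
Step 12: enter (3,3), '.' pass, move right to (3,4)
Step 13: enter (3,4), '.' pass, move right to (3,5)
Step 14: enter (3,5), '\' deflects right->down, move down to (4,5)
Step 15: enter (4,5), '.' pass, move down to (5,5)
Step 16: enter (5,5), '/' deflects down->left, move left to (5,4)
Step 17: enter (5,4), '.' pass, move left to (5,3)
Step 18: enter (5,3), '.' pass, move left to (5,2)
Step 19: enter (5,2), '.' pass, move left to (5,1)
Step 20: enter (5,1), '/' deflects left->down, move down to (6,1)
Step 21: enter (6,1), '\' deflects down->right, move right to (6,2)
Step 22: enter (6,2), '.' pass, move right to (6,3)
Step 23: enter (6,3), '.' pass, move right to (6,4)
Step 24: enter (6,4), '.' pass, move right to (6,5)
Step 25: enter (6,5), '.' pass, move right to (6,6)
Step 26: enter (6,6), '.' pass, move right to (6,7)
Step 27: at (6,7) — EXIT via right edge, pos 6

Answer: right 6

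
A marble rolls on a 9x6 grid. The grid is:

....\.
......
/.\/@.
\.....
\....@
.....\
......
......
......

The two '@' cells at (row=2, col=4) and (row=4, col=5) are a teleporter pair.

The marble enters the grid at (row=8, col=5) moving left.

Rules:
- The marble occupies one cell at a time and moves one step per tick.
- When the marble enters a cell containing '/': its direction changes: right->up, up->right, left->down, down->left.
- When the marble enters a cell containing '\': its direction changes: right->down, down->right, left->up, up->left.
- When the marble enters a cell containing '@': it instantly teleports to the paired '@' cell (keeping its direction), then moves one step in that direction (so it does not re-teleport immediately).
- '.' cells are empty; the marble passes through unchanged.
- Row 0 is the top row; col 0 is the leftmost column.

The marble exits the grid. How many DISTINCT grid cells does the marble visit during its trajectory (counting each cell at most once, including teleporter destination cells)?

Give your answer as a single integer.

Step 1: enter (8,5), '.' pass, move left to (8,4)
Step 2: enter (8,4), '.' pass, move left to (8,3)
Step 3: enter (8,3), '.' pass, move left to (8,2)
Step 4: enter (8,2), '.' pass, move left to (8,1)
Step 5: enter (8,1), '.' pass, move left to (8,0)
Step 6: enter (8,0), '.' pass, move left to (8,-1)
Step 7: at (8,-1) — EXIT via left edge, pos 8
Distinct cells visited: 6 (path length 6)

Answer: 6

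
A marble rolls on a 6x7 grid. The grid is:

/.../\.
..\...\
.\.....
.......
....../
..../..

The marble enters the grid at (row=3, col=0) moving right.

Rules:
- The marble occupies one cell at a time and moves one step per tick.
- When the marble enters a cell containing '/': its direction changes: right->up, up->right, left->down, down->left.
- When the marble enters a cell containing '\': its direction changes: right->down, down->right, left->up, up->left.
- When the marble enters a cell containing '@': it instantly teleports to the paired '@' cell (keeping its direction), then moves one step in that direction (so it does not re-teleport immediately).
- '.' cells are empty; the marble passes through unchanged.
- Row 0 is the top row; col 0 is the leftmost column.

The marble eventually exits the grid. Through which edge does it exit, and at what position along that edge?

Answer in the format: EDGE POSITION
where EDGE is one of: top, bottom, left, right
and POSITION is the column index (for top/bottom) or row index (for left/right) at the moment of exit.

Step 1: enter (3,0), '.' pass, move right to (3,1)
Step 2: enter (3,1), '.' pass, move right to (3,2)
Step 3: enter (3,2), '.' pass, move right to (3,3)
Step 4: enter (3,3), '.' pass, move right to (3,4)
Step 5: enter (3,4), '.' pass, move right to (3,5)
Step 6: enter (3,5), '.' pass, move right to (3,6)
Step 7: enter (3,6), '.' pass, move right to (3,7)
Step 8: at (3,7) — EXIT via right edge, pos 3

Answer: right 3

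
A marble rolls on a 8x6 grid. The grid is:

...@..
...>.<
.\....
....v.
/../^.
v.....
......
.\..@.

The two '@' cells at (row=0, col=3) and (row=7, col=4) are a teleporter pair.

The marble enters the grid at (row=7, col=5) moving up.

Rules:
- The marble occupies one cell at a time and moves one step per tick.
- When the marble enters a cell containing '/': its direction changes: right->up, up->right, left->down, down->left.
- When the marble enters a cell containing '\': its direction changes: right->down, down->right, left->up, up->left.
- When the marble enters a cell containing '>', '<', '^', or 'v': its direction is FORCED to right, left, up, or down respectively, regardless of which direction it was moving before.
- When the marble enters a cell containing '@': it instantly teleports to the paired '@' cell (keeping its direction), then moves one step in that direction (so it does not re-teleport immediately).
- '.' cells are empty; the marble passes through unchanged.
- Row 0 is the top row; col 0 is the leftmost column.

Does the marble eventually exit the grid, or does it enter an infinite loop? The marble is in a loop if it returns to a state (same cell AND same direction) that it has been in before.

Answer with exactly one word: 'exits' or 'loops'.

Answer: loops

Derivation:
Step 1: enter (7,5), '.' pass, move up to (6,5)
Step 2: enter (6,5), '.' pass, move up to (5,5)
Step 3: enter (5,5), '.' pass, move up to (4,5)
Step 4: enter (4,5), '.' pass, move up to (3,5)
Step 5: enter (3,5), '.' pass, move up to (2,5)
Step 6: enter (2,5), '.' pass, move up to (1,5)
Step 7: enter (1,5), '<' forces up->left, move left to (1,4)
Step 8: enter (1,4), '.' pass, move left to (1,3)
Step 9: enter (1,3), '>' forces left->right, move right to (1,4)
Step 10: enter (1,4), '.' pass, move right to (1,5)
Step 11: enter (1,5), '<' forces right->left, move left to (1,4)
Step 12: at (1,4) dir=left — LOOP DETECTED (seen before)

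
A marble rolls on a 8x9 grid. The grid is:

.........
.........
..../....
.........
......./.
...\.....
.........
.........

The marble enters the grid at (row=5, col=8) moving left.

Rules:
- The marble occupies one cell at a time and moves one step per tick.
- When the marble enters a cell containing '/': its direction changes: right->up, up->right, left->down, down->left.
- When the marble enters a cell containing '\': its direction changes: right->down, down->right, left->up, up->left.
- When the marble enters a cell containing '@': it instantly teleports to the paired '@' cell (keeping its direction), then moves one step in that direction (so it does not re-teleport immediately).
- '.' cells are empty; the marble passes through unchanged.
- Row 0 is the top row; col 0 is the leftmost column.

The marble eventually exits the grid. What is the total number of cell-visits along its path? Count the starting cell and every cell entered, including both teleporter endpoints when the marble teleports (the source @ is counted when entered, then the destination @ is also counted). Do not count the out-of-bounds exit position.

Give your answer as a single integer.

Answer: 11

Derivation:
Step 1: enter (5,8), '.' pass, move left to (5,7)
Step 2: enter (5,7), '.' pass, move left to (5,6)
Step 3: enter (5,6), '.' pass, move left to (5,5)
Step 4: enter (5,5), '.' pass, move left to (5,4)
Step 5: enter (5,4), '.' pass, move left to (5,3)
Step 6: enter (5,3), '\' deflects left->up, move up to (4,3)
Step 7: enter (4,3), '.' pass, move up to (3,3)
Step 8: enter (3,3), '.' pass, move up to (2,3)
Step 9: enter (2,3), '.' pass, move up to (1,3)
Step 10: enter (1,3), '.' pass, move up to (0,3)
Step 11: enter (0,3), '.' pass, move up to (-1,3)
Step 12: at (-1,3) — EXIT via top edge, pos 3
Path length (cell visits): 11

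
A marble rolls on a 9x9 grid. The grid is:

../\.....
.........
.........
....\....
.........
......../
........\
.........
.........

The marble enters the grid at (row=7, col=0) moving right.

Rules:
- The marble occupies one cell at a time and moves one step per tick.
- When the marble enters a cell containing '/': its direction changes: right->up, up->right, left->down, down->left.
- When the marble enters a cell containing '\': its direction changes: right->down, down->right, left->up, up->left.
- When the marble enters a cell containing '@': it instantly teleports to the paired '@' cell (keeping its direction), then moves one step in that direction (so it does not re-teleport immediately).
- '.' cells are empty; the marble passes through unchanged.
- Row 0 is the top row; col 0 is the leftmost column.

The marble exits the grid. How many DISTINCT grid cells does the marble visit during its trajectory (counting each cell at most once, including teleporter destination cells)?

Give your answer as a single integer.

Answer: 9

Derivation:
Step 1: enter (7,0), '.' pass, move right to (7,1)
Step 2: enter (7,1), '.' pass, move right to (7,2)
Step 3: enter (7,2), '.' pass, move right to (7,3)
Step 4: enter (7,3), '.' pass, move right to (7,4)
Step 5: enter (7,4), '.' pass, move right to (7,5)
Step 6: enter (7,5), '.' pass, move right to (7,6)
Step 7: enter (7,6), '.' pass, move right to (7,7)
Step 8: enter (7,7), '.' pass, move right to (7,8)
Step 9: enter (7,8), '.' pass, move right to (7,9)
Step 10: at (7,9) — EXIT via right edge, pos 7
Distinct cells visited: 9 (path length 9)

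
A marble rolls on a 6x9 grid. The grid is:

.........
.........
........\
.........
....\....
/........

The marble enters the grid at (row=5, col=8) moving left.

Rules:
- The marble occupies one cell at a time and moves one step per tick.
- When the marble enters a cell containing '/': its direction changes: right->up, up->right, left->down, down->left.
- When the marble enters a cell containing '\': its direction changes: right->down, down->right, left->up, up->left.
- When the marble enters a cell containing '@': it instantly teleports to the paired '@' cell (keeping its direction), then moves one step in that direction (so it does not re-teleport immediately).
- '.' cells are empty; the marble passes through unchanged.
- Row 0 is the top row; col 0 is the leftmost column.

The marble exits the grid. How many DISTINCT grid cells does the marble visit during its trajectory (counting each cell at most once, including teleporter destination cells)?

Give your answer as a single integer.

Answer: 9

Derivation:
Step 1: enter (5,8), '.' pass, move left to (5,7)
Step 2: enter (5,7), '.' pass, move left to (5,6)
Step 3: enter (5,6), '.' pass, move left to (5,5)
Step 4: enter (5,5), '.' pass, move left to (5,4)
Step 5: enter (5,4), '.' pass, move left to (5,3)
Step 6: enter (5,3), '.' pass, move left to (5,2)
Step 7: enter (5,2), '.' pass, move left to (5,1)
Step 8: enter (5,1), '.' pass, move left to (5,0)
Step 9: enter (5,0), '/' deflects left->down, move down to (6,0)
Step 10: at (6,0) — EXIT via bottom edge, pos 0
Distinct cells visited: 9 (path length 9)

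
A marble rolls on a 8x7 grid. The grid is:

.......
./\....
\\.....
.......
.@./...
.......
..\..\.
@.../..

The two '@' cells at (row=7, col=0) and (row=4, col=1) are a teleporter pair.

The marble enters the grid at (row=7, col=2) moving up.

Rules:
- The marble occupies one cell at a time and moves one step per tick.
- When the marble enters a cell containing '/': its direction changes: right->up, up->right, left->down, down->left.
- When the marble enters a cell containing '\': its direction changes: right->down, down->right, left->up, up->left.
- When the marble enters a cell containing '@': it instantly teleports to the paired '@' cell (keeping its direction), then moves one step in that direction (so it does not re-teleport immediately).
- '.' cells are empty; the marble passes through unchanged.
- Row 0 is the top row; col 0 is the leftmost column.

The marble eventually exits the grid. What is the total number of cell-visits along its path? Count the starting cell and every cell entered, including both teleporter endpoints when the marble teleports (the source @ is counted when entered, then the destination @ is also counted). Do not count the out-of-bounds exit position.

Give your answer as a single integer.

Step 1: enter (7,2), '.' pass, move up to (6,2)
Step 2: enter (6,2), '\' deflects up->left, move left to (6,1)
Step 3: enter (6,1), '.' pass, move left to (6,0)
Step 4: enter (6,0), '.' pass, move left to (6,-1)
Step 5: at (6,-1) — EXIT via left edge, pos 6
Path length (cell visits): 4

Answer: 4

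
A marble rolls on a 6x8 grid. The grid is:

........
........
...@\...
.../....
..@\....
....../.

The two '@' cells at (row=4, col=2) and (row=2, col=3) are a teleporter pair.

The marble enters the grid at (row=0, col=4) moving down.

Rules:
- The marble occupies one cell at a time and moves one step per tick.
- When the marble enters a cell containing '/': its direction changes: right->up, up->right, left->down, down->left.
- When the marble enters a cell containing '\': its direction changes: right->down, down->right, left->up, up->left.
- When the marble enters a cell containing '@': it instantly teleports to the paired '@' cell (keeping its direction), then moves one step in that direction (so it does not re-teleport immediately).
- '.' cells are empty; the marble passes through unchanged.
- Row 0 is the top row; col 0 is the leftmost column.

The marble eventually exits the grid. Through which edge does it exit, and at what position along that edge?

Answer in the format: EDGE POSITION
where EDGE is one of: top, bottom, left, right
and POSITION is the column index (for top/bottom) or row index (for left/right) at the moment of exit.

Answer: right 2

Derivation:
Step 1: enter (0,4), '.' pass, move down to (1,4)
Step 2: enter (1,4), '.' pass, move down to (2,4)
Step 3: enter (2,4), '\' deflects down->right, move right to (2,5)
Step 4: enter (2,5), '.' pass, move right to (2,6)
Step 5: enter (2,6), '.' pass, move right to (2,7)
Step 6: enter (2,7), '.' pass, move right to (2,8)
Step 7: at (2,8) — EXIT via right edge, pos 2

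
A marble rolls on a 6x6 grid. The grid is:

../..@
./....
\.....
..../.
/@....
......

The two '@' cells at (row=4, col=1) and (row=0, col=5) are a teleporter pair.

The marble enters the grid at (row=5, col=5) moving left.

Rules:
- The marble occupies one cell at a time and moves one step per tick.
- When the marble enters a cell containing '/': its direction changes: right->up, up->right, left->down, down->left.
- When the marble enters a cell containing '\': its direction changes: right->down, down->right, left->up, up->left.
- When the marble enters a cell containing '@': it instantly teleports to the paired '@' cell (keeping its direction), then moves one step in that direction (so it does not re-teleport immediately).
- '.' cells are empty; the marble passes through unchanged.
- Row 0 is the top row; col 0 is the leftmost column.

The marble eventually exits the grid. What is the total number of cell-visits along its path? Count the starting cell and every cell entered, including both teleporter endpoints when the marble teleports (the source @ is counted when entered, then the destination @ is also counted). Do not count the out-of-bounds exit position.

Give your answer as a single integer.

Step 1: enter (5,5), '.' pass, move left to (5,4)
Step 2: enter (5,4), '.' pass, move left to (5,3)
Step 3: enter (5,3), '.' pass, move left to (5,2)
Step 4: enter (5,2), '.' pass, move left to (5,1)
Step 5: enter (5,1), '.' pass, move left to (5,0)
Step 6: enter (5,0), '.' pass, move left to (5,-1)
Step 7: at (5,-1) — EXIT via left edge, pos 5
Path length (cell visits): 6

Answer: 6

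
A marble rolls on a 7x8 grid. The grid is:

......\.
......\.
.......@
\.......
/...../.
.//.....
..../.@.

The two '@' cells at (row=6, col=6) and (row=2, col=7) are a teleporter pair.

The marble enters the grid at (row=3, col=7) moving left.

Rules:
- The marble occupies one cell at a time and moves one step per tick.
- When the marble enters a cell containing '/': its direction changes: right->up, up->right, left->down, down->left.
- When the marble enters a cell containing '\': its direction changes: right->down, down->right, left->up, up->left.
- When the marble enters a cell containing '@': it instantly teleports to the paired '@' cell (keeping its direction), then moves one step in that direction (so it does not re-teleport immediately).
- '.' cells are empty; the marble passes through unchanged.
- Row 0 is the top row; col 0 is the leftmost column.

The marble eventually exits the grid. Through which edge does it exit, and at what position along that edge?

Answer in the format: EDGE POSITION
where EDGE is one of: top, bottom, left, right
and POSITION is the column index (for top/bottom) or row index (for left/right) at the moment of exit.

Answer: top 0

Derivation:
Step 1: enter (3,7), '.' pass, move left to (3,6)
Step 2: enter (3,6), '.' pass, move left to (3,5)
Step 3: enter (3,5), '.' pass, move left to (3,4)
Step 4: enter (3,4), '.' pass, move left to (3,3)
Step 5: enter (3,3), '.' pass, move left to (3,2)
Step 6: enter (3,2), '.' pass, move left to (3,1)
Step 7: enter (3,1), '.' pass, move left to (3,0)
Step 8: enter (3,0), '\' deflects left->up, move up to (2,0)
Step 9: enter (2,0), '.' pass, move up to (1,0)
Step 10: enter (1,0), '.' pass, move up to (0,0)
Step 11: enter (0,0), '.' pass, move up to (-1,0)
Step 12: at (-1,0) — EXIT via top edge, pos 0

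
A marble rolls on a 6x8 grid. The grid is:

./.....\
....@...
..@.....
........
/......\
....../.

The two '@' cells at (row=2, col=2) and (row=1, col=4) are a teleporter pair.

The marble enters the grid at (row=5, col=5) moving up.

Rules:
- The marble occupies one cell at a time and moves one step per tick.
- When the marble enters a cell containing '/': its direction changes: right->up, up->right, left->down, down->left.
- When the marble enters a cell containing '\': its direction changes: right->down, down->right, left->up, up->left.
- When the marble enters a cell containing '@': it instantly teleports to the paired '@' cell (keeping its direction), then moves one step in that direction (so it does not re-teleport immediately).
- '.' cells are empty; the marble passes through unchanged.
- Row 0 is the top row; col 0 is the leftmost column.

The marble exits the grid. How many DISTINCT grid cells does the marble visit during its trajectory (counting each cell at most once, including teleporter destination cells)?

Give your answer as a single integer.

Answer: 6

Derivation:
Step 1: enter (5,5), '.' pass, move up to (4,5)
Step 2: enter (4,5), '.' pass, move up to (3,5)
Step 3: enter (3,5), '.' pass, move up to (2,5)
Step 4: enter (2,5), '.' pass, move up to (1,5)
Step 5: enter (1,5), '.' pass, move up to (0,5)
Step 6: enter (0,5), '.' pass, move up to (-1,5)
Step 7: at (-1,5) — EXIT via top edge, pos 5
Distinct cells visited: 6 (path length 6)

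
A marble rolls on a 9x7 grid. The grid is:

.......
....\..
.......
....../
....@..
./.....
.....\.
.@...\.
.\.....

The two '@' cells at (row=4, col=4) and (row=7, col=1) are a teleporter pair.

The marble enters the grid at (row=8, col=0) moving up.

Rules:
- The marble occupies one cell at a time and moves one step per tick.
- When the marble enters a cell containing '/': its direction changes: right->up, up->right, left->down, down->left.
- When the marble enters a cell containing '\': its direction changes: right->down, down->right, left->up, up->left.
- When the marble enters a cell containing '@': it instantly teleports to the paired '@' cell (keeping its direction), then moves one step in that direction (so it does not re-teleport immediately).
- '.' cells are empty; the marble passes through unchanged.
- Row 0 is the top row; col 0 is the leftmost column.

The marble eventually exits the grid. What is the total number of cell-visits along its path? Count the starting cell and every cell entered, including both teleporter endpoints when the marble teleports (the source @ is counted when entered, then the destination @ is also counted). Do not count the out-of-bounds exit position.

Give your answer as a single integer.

Answer: 9

Derivation:
Step 1: enter (8,0), '.' pass, move up to (7,0)
Step 2: enter (7,0), '.' pass, move up to (6,0)
Step 3: enter (6,0), '.' pass, move up to (5,0)
Step 4: enter (5,0), '.' pass, move up to (4,0)
Step 5: enter (4,0), '.' pass, move up to (3,0)
Step 6: enter (3,0), '.' pass, move up to (2,0)
Step 7: enter (2,0), '.' pass, move up to (1,0)
Step 8: enter (1,0), '.' pass, move up to (0,0)
Step 9: enter (0,0), '.' pass, move up to (-1,0)
Step 10: at (-1,0) — EXIT via top edge, pos 0
Path length (cell visits): 9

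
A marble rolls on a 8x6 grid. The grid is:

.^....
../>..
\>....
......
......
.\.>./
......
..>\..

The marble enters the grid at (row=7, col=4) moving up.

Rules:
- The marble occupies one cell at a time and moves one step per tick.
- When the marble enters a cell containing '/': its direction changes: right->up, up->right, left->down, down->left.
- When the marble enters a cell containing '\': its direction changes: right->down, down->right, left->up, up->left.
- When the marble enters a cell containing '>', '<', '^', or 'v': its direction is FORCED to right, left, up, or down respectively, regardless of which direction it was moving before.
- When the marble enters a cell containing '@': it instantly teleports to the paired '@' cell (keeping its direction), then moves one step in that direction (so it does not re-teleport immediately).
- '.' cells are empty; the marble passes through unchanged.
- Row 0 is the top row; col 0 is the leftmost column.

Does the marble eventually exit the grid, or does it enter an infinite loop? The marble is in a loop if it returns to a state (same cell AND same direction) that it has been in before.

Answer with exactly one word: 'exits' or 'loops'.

Step 1: enter (7,4), '.' pass, move up to (6,4)
Step 2: enter (6,4), '.' pass, move up to (5,4)
Step 3: enter (5,4), '.' pass, move up to (4,4)
Step 4: enter (4,4), '.' pass, move up to (3,4)
Step 5: enter (3,4), '.' pass, move up to (2,4)
Step 6: enter (2,4), '.' pass, move up to (1,4)
Step 7: enter (1,4), '.' pass, move up to (0,4)
Step 8: enter (0,4), '.' pass, move up to (-1,4)
Step 9: at (-1,4) — EXIT via top edge, pos 4

Answer: exits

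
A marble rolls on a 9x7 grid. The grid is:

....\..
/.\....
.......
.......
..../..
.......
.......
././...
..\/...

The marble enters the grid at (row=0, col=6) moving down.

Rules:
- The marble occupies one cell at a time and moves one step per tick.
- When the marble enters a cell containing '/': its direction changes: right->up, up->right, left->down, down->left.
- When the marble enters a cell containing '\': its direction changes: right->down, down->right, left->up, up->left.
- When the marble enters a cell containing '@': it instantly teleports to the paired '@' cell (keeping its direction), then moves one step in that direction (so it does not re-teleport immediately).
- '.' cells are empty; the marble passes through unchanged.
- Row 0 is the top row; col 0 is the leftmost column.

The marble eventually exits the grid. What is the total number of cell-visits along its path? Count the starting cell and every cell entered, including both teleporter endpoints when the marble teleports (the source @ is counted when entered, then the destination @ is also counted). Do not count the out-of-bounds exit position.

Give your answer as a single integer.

Step 1: enter (0,6), '.' pass, move down to (1,6)
Step 2: enter (1,6), '.' pass, move down to (2,6)
Step 3: enter (2,6), '.' pass, move down to (3,6)
Step 4: enter (3,6), '.' pass, move down to (4,6)
Step 5: enter (4,6), '.' pass, move down to (5,6)
Step 6: enter (5,6), '.' pass, move down to (6,6)
Step 7: enter (6,6), '.' pass, move down to (7,6)
Step 8: enter (7,6), '.' pass, move down to (8,6)
Step 9: enter (8,6), '.' pass, move down to (9,6)
Step 10: at (9,6) — EXIT via bottom edge, pos 6
Path length (cell visits): 9

Answer: 9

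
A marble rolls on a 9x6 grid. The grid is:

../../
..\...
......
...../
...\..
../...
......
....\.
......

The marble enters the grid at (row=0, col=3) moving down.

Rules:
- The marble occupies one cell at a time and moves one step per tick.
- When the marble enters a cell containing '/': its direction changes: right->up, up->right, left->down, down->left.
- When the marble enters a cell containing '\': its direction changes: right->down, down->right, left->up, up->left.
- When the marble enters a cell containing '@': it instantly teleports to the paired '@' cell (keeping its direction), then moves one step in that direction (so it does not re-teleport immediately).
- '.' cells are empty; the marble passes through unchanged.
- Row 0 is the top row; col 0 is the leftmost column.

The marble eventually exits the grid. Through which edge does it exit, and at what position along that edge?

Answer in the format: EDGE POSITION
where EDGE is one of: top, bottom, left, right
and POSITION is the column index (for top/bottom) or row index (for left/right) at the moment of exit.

Step 1: enter (0,3), '.' pass, move down to (1,3)
Step 2: enter (1,3), '.' pass, move down to (2,3)
Step 3: enter (2,3), '.' pass, move down to (3,3)
Step 4: enter (3,3), '.' pass, move down to (4,3)
Step 5: enter (4,3), '\' deflects down->right, move right to (4,4)
Step 6: enter (4,4), '.' pass, move right to (4,5)
Step 7: enter (4,5), '.' pass, move right to (4,6)
Step 8: at (4,6) — EXIT via right edge, pos 4

Answer: right 4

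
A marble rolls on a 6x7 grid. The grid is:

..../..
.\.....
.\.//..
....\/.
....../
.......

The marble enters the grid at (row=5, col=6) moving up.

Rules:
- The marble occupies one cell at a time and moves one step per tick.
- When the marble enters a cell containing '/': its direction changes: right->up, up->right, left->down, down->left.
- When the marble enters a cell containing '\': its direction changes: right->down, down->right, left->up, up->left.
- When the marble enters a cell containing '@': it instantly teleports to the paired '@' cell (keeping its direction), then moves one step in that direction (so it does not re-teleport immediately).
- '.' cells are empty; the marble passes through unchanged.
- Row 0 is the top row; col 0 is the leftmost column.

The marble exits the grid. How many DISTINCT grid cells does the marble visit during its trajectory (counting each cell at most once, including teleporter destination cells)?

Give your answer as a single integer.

Answer: 2

Derivation:
Step 1: enter (5,6), '.' pass, move up to (4,6)
Step 2: enter (4,6), '/' deflects up->right, move right to (4,7)
Step 3: at (4,7) — EXIT via right edge, pos 4
Distinct cells visited: 2 (path length 2)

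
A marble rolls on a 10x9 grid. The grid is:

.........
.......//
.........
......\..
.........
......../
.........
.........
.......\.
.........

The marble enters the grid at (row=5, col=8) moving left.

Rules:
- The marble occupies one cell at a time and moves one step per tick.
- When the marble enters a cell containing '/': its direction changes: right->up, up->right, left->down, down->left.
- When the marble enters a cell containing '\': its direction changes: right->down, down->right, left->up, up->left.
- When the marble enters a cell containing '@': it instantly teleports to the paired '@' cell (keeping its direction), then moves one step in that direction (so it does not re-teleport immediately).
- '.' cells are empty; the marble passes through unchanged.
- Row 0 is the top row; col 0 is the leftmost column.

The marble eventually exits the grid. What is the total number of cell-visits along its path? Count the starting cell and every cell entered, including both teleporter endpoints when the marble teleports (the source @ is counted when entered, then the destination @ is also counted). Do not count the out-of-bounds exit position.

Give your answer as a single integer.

Answer: 5

Derivation:
Step 1: enter (5,8), '/' deflects left->down, move down to (6,8)
Step 2: enter (6,8), '.' pass, move down to (7,8)
Step 3: enter (7,8), '.' pass, move down to (8,8)
Step 4: enter (8,8), '.' pass, move down to (9,8)
Step 5: enter (9,8), '.' pass, move down to (10,8)
Step 6: at (10,8) — EXIT via bottom edge, pos 8
Path length (cell visits): 5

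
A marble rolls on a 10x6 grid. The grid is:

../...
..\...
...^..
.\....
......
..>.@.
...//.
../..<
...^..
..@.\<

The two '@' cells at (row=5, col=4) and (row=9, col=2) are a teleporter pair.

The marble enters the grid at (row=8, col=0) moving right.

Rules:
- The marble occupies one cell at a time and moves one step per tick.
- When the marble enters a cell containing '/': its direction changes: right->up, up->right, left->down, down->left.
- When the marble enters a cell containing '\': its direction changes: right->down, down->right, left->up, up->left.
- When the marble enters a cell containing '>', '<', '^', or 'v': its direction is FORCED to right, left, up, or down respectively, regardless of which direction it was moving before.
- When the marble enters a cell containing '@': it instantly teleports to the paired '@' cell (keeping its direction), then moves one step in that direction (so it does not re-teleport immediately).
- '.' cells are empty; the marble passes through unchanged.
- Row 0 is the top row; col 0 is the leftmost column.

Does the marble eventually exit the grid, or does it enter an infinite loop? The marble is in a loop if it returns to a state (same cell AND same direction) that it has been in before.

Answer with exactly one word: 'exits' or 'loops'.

Step 1: enter (8,0), '.' pass, move right to (8,1)
Step 2: enter (8,1), '.' pass, move right to (8,2)
Step 3: enter (8,2), '.' pass, move right to (8,3)
Step 4: enter (8,3), '^' forces right->up, move up to (7,3)
Step 5: enter (7,3), '.' pass, move up to (6,3)
Step 6: enter (6,3), '/' deflects up->right, move right to (6,4)
Step 7: enter (6,4), '/' deflects right->up, move up to (5,4)
Step 8: enter (5,4), '@' teleport (5,4)->(9,2), also enter (9,2), move up to (8,2)
Step 9: enter (8,2), '.' pass, move up to (7,2)
Step 10: enter (7,2), '/' deflects up->right, move right to (7,3)
Step 11: enter (7,3), '.' pass, move right to (7,4)
Step 12: enter (7,4), '.' pass, move right to (7,5)
Step 13: enter (7,5), '<' forces right->left, move left to (7,4)
Step 14: enter (7,4), '.' pass, move left to (7,3)
Step 15: enter (7,3), '.' pass, move left to (7,2)
Step 16: enter (7,2), '/' deflects left->down, move down to (8,2)
Step 17: enter (8,2), '.' pass, move down to (9,2)
Step 18: enter (9,2), '@' teleport (9,2)->(5,4), also enter (5,4), move down to (6,4)
Step 19: enter (6,4), '/' deflects down->left, move left to (6,3)
Step 20: enter (6,3), '/' deflects left->down, move down to (7,3)
Step 21: enter (7,3), '.' pass, move down to (8,3)
Step 22: enter (8,3), '^' forces down->up, move up to (7,3)
Step 23: at (7,3) dir=up — LOOP DETECTED (seen before)

Answer: loops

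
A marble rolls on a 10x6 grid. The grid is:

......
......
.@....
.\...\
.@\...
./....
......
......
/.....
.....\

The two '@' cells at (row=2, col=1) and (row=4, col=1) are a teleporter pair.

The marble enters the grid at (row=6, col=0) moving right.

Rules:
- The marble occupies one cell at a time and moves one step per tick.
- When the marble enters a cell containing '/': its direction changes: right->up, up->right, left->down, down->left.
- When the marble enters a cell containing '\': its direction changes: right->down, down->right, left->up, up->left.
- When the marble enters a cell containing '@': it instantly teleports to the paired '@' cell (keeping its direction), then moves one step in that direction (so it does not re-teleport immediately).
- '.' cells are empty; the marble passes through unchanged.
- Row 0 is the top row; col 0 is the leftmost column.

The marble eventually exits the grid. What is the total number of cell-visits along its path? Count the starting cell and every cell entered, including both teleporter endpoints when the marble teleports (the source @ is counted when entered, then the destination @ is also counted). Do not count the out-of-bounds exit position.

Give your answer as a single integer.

Step 1: enter (6,0), '.' pass, move right to (6,1)
Step 2: enter (6,1), '.' pass, move right to (6,2)
Step 3: enter (6,2), '.' pass, move right to (6,3)
Step 4: enter (6,3), '.' pass, move right to (6,4)
Step 5: enter (6,4), '.' pass, move right to (6,5)
Step 6: enter (6,5), '.' pass, move right to (6,6)
Step 7: at (6,6) — EXIT via right edge, pos 6
Path length (cell visits): 6

Answer: 6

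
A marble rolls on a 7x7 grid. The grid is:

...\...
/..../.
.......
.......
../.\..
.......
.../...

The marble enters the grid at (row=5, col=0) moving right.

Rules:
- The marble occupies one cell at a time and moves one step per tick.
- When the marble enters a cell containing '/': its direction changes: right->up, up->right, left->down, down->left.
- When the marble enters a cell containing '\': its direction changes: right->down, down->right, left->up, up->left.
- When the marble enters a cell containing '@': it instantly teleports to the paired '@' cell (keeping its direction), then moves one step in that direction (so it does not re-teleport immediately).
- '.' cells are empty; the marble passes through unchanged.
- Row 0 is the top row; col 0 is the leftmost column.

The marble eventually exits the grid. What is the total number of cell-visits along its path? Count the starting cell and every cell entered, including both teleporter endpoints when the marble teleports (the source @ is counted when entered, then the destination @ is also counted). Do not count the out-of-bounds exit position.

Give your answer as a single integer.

Step 1: enter (5,0), '.' pass, move right to (5,1)
Step 2: enter (5,1), '.' pass, move right to (5,2)
Step 3: enter (5,2), '.' pass, move right to (5,3)
Step 4: enter (5,3), '.' pass, move right to (5,4)
Step 5: enter (5,4), '.' pass, move right to (5,5)
Step 6: enter (5,5), '.' pass, move right to (5,6)
Step 7: enter (5,6), '.' pass, move right to (5,7)
Step 8: at (5,7) — EXIT via right edge, pos 5
Path length (cell visits): 7

Answer: 7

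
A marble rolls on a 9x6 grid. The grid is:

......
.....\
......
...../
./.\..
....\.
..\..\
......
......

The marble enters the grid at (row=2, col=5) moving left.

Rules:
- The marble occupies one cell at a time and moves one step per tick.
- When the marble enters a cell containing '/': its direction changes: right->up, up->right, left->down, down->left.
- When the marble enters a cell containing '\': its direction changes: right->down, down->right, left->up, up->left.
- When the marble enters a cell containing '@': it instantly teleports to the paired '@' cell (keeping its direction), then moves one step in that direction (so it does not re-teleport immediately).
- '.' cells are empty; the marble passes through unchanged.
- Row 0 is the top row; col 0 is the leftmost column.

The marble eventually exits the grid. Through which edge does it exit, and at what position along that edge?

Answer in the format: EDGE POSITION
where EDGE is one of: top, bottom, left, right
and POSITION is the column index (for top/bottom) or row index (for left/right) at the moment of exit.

Answer: left 2

Derivation:
Step 1: enter (2,5), '.' pass, move left to (2,4)
Step 2: enter (2,4), '.' pass, move left to (2,3)
Step 3: enter (2,3), '.' pass, move left to (2,2)
Step 4: enter (2,2), '.' pass, move left to (2,1)
Step 5: enter (2,1), '.' pass, move left to (2,0)
Step 6: enter (2,0), '.' pass, move left to (2,-1)
Step 7: at (2,-1) — EXIT via left edge, pos 2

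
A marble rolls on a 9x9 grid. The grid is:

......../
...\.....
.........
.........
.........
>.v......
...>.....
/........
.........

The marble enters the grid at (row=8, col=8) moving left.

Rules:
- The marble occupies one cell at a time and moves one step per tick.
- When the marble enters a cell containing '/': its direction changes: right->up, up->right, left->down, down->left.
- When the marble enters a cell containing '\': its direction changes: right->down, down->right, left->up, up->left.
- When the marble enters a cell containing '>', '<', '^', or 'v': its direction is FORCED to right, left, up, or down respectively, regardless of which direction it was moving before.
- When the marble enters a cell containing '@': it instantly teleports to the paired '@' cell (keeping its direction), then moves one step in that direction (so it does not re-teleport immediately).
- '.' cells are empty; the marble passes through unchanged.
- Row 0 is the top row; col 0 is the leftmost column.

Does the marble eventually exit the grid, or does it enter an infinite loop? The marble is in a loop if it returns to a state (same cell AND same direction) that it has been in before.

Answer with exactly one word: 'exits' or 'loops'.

Step 1: enter (8,8), '.' pass, move left to (8,7)
Step 2: enter (8,7), '.' pass, move left to (8,6)
Step 3: enter (8,6), '.' pass, move left to (8,5)
Step 4: enter (8,5), '.' pass, move left to (8,4)
Step 5: enter (8,4), '.' pass, move left to (8,3)
Step 6: enter (8,3), '.' pass, move left to (8,2)
Step 7: enter (8,2), '.' pass, move left to (8,1)
Step 8: enter (8,1), '.' pass, move left to (8,0)
Step 9: enter (8,0), '.' pass, move left to (8,-1)
Step 10: at (8,-1) — EXIT via left edge, pos 8

Answer: exits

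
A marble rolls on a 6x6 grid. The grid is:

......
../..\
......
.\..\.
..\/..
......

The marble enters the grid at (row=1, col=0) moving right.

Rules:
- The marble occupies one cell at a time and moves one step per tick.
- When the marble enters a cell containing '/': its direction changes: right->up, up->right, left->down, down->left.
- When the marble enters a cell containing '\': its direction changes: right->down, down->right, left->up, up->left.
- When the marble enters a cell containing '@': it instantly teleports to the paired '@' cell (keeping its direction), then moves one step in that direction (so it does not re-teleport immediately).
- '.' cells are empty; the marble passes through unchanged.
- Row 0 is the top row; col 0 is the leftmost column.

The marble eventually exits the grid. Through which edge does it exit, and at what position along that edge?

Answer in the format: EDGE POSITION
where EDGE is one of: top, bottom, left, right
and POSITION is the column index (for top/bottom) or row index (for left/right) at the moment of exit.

Answer: top 2

Derivation:
Step 1: enter (1,0), '.' pass, move right to (1,1)
Step 2: enter (1,1), '.' pass, move right to (1,2)
Step 3: enter (1,2), '/' deflects right->up, move up to (0,2)
Step 4: enter (0,2), '.' pass, move up to (-1,2)
Step 5: at (-1,2) — EXIT via top edge, pos 2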